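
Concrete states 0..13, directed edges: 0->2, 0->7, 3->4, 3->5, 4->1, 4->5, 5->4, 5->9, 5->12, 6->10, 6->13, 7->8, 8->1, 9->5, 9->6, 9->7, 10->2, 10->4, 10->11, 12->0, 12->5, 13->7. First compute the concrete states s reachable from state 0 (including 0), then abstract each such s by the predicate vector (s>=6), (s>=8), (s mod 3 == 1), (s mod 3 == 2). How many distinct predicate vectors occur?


BFS from 0:
Concrete reachable: {0, 1, 2, 7, 8}
Abstract via predicates (s>=6), (s>=8), (s mod 3 == 1), (s mod 3 == 2):
  (0,0,0,0) <- {0}
  (0,0,0,1) <- {2}
  (0,0,1,0) <- {1}
  (1,0,1,0) <- {7}
  (1,1,0,1) <- {8}
Distinct abstract states = 5

5


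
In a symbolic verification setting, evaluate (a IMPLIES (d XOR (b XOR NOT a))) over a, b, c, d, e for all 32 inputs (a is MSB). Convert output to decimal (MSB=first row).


Formula: (a IMPLIES (d XOR (b XOR NOT a))) over a, b, c, d, e (32 rows)
Evaluate each row (bits = a,b,c,d,e, MSB first):
  row 0 [00000]: (0 IMPLIES (0 XOR (0 XOR NOT 0))) -> 1
  row 1 [00001]: (0 IMPLIES (0 XOR (0 XOR NOT 0))) -> 1
  row 2 [00010]: (0 IMPLIES (1 XOR (0 XOR NOT 0))) -> 1
  row 3 [00011]: (0 IMPLIES (1 XOR (0 XOR NOT 0))) -> 1
  row 4 [00100]: (0 IMPLIES (0 XOR (0 XOR NOT 0))) -> 1
  row 5 [00101]: (0 IMPLIES (0 XOR (0 XOR NOT 0))) -> 1
  row 6 [00110]: (0 IMPLIES (1 XOR (0 XOR NOT 0))) -> 1
  row 7 [00111]: (0 IMPLIES (1 XOR (0 XOR NOT 0))) -> 1
  row 8 [01000]: (0 IMPLIES (0 XOR (1 XOR NOT 0))) -> 1
  row 9 [01001]: (0 IMPLIES (0 XOR (1 XOR NOT 0))) -> 1
  row 10 [01010]: (0 IMPLIES (1 XOR (1 XOR NOT 0))) -> 1
  row 11 [01011]: (0 IMPLIES (1 XOR (1 XOR NOT 0))) -> 1
  row 12 [01100]: (0 IMPLIES (0 XOR (1 XOR NOT 0))) -> 1
  row 13 [01101]: (0 IMPLIES (0 XOR (1 XOR NOT 0))) -> 1
  row 14 [01110]: (0 IMPLIES (1 XOR (1 XOR NOT 0))) -> 1
  row 15 [01111]: (0 IMPLIES (1 XOR (1 XOR NOT 0))) -> 1
  row 16 [10000]: (1 IMPLIES (0 XOR (0 XOR NOT 1))) -> 0
  row 17 [10001]: (1 IMPLIES (0 XOR (0 XOR NOT 1))) -> 0
  row 18 [10010]: (1 IMPLIES (1 XOR (0 XOR NOT 1))) -> 1
  row 19 [10011]: (1 IMPLIES (1 XOR (0 XOR NOT 1))) -> 1
  row 20 [10100]: (1 IMPLIES (0 XOR (0 XOR NOT 1))) -> 0
  row 21 [10101]: (1 IMPLIES (0 XOR (0 XOR NOT 1))) -> 0
  row 22 [10110]: (1 IMPLIES (1 XOR (0 XOR NOT 1))) -> 1
  row 23 [10111]: (1 IMPLIES (1 XOR (0 XOR NOT 1))) -> 1
  row 24 [11000]: (1 IMPLIES (0 XOR (1 XOR NOT 1))) -> 1
  row 25 [11001]: (1 IMPLIES (0 XOR (1 XOR NOT 1))) -> 1
  row 26 [11010]: (1 IMPLIES (1 XOR (1 XOR NOT 1))) -> 0
  row 27 [11011]: (1 IMPLIES (1 XOR (1 XOR NOT 1))) -> 0
  row 28 [11100]: (1 IMPLIES (0 XOR (1 XOR NOT 1))) -> 1
  row 29 [11101]: (1 IMPLIES (0 XOR (1 XOR NOT 1))) -> 1
  row 30 [11110]: (1 IMPLIES (1 XOR (1 XOR NOT 1))) -> 0
  row 31 [11111]: (1 IMPLIES (1 XOR (1 XOR NOT 1))) -> 0
Full result column, 4 rows per line (a,b,c fixed per line; d,e runs 00..11 left to right):
  rows 0-3 [a,b,c=000]: 1111  = hex F
  rows 4-7 [a,b,c=001]: 1111  = hex F
  rows 8-11 [a,b,c=010]: 1111  = hex F
  rows 12-15 [a,b,c=011]: 1111  = hex F
  rows 16-19 [a,b,c=100]: 0011  = hex 3
  rows 20-23 [a,b,c=101]: 0011  = hex 3
  rows 24-27 [a,b,c=110]: 1100  = hex C
  rows 28-31 [a,b,c=111]: 1100  = hex C
Output column (row 0 .. row 31) = 11111111111111110011001111001100
Output column grouped in 4s = 1111 1111 1111 1111 0011 0011 1100 1100 = 0xFFFF33CC
Convert to decimal digit by digit (value = value*16 + digit):
  F -> 15
  15*16 + 15 (F) = 255
  255*16 + 15 (F) = 4095
  4095*16 + 15 (F) = 65535
  65535*16 + 3 = 1048563
  1048563*16 + 3 = 16777011
  16777011*16 + 12 (C) = 268432188
  268432188*16 + 12 (C) = 4294915020
Decimal = 4294915020

4294915020


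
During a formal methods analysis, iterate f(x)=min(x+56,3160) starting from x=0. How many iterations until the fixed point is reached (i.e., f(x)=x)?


Step 1: x=0, cap=3160, increment=56
Step 2: x grows by 56 each step until capped at 3160; fixed point is x=3160
Step 3: iterations = ceil(3160/56) = 57

57


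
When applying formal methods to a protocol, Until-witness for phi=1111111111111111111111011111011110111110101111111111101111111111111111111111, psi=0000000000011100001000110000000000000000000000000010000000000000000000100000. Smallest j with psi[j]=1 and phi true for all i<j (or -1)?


(phi U psi) at 0: need smallest j with psi[j]=1 and phi[i]=1 for all i in [0,j).
Scan from step 0:
  step 0: phi=1, psi=0 -> continue
  step 1: phi=1, psi=0 -> continue
  step 2: phi=1, psi=0 -> continue
  step 3: phi=1, psi=0 -> continue
  step 11: psi=1 and phi held for [0,11) -> witness found
Witness step = 11

11


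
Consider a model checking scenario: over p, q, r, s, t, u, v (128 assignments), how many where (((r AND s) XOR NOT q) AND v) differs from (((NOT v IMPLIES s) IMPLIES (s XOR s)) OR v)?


F1 = (((r AND s) XOR NOT q) AND v)
F2 = (((NOT v IMPLIES s) IMPLIES (s XOR s)) OR v)
Evaluate both on each of 128 rows (bits = p,q,r,s,t,u,v):
  row 0 [0000000]: F1=0 F2=1 (differ) -> 1
  row 1 [0000001]: F1=1 F2=1 -> 0
  row 2 [0000010]: F1=0 F2=1 (differ) -> 1
  row 3 [0000011]: F1=1 F2=1 -> 0
  row 4 [0000100]: F1=0 F2=1 (differ) -> 1
  (every remaining row is evaluated the same way; all 128 results are listed next)
Full result column, 8 rows per line (p,q,r,s fixed per line; t,u,v runs 000..111 left to right):
  rows 0-7 [p,q,r,s=0000]: 10101010  (ones: 4)
  rows 8-15 [p,q,r,s=0001]: 00000000  (ones: 0)
  rows 16-23 [p,q,r,s=0010]: 10101010  (ones: 4)
  rows 24-31 [p,q,r,s=0011]: 01010101  (ones: 4)
  rows 32-39 [p,q,r,s=0100]: 11111111  (ones: 8)
  rows 40-47 [p,q,r,s=0101]: 01010101  (ones: 4)
  rows 48-55 [p,q,r,s=0110]: 11111111  (ones: 8)
  rows 56-63 [p,q,r,s=0111]: 00000000  (ones: 0)
  rows 64-71 [p,q,r,s=1000]: 10101010  (ones: 4)
  rows 72-79 [p,q,r,s=1001]: 00000000  (ones: 0)
  rows 80-87 [p,q,r,s=1010]: 10101010  (ones: 4)
  rows 88-95 [p,q,r,s=1011]: 01010101  (ones: 4)
  rows 96-103 [p,q,r,s=1100]: 11111111  (ones: 8)
  rows 104-111 [p,q,r,s=1101]: 01010101  (ones: 4)
  rows 112-119 [p,q,r,s=1110]: 11111111  (ones: 8)
  rows 120-127 [p,q,r,s=1111]: 00000000  (ones: 0)
Disagreements = 4+0+4+4+8+4+8+0+4+0+4+4+8+4+8+0 = 64

64


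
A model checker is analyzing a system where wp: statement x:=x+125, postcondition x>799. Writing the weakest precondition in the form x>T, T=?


Formula: wp(x:=E, P) = P[E/x] (substitute E for x in postcondition)
Step 1: Postcondition: x>799
Step 2: Substitute x+125 for x: x+125>799
Step 3: Solve for x: x > 799-125 = 674

674


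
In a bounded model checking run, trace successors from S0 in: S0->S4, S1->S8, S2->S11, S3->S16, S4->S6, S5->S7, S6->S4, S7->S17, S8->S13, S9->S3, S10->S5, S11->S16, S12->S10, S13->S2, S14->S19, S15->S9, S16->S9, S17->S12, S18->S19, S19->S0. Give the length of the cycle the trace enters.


Trace from S0 until a state repeats:
  S0 -> S4 -> S6 -> S4
S4 first seen at step 1, revisited at step 3.
Cycle length = 3 - 1 = 2

2


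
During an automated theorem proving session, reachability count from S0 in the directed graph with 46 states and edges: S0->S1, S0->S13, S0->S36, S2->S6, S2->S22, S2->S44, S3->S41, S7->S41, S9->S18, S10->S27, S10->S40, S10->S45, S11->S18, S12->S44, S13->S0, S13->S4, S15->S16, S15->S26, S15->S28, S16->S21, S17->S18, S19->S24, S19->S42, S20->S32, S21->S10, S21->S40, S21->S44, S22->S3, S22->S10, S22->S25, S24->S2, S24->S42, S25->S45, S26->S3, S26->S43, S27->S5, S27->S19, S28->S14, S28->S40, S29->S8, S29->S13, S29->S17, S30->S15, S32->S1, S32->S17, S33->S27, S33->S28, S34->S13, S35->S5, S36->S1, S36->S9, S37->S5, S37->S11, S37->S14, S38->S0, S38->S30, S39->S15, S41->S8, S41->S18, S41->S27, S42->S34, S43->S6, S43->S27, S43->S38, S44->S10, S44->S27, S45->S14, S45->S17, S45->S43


BFS from S0:
  layer 0: {S0}
  layer 1: {S1, S13, S36}
  layer 2: {S4, S9}
  layer 3: {S18}
Reachable set: {S0, S1, S4, S9, S13, S18, S36}
Count = 7

7


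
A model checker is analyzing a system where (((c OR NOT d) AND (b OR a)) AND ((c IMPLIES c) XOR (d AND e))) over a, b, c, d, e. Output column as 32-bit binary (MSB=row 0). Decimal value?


Formula: (((c OR NOT d) AND (b OR a)) AND ((c IMPLIES c) XOR (d AND e))) over a, b, c, d, e (32 rows)
Evaluate each row (bits = a,b,c,d,e, MSB first):
  row 0 [00000]: (((0 OR NOT 0) AND (0 OR 0)) AND ((0 IMPLIES 0) XOR (0 AND 0))) -> 0
  row 1 [00001]: (((0 OR NOT 0) AND (0 OR 0)) AND ((0 IMPLIES 0) XOR (0 AND 1))) -> 0
  row 2 [00010]: (((0 OR NOT 1) AND (0 OR 0)) AND ((0 IMPLIES 0) XOR (1 AND 0))) -> 0
  row 3 [00011]: (((0 OR NOT 1) AND (0 OR 0)) AND ((0 IMPLIES 0) XOR (1 AND 1))) -> 0
  row 4 [00100]: (((1 OR NOT 0) AND (0 OR 0)) AND ((1 IMPLIES 1) XOR (0 AND 0))) -> 0
  row 5 [00101]: (((1 OR NOT 0) AND (0 OR 0)) AND ((1 IMPLIES 1) XOR (0 AND 1))) -> 0
  row 6 [00110]: (((1 OR NOT 1) AND (0 OR 0)) AND ((1 IMPLIES 1) XOR (1 AND 0))) -> 0
  row 7 [00111]: (((1 OR NOT 1) AND (0 OR 0)) AND ((1 IMPLIES 1) XOR (1 AND 1))) -> 0
  row 8 [01000]: (((0 OR NOT 0) AND (1 OR 0)) AND ((0 IMPLIES 0) XOR (0 AND 0))) -> 1
  row 9 [01001]: (((0 OR NOT 0) AND (1 OR 0)) AND ((0 IMPLIES 0) XOR (0 AND 1))) -> 1
  row 10 [01010]: (((0 OR NOT 1) AND (1 OR 0)) AND ((0 IMPLIES 0) XOR (1 AND 0))) -> 0
  row 11 [01011]: (((0 OR NOT 1) AND (1 OR 0)) AND ((0 IMPLIES 0) XOR (1 AND 1))) -> 0
  row 12 [01100]: (((1 OR NOT 0) AND (1 OR 0)) AND ((1 IMPLIES 1) XOR (0 AND 0))) -> 1
  row 13 [01101]: (((1 OR NOT 0) AND (1 OR 0)) AND ((1 IMPLIES 1) XOR (0 AND 1))) -> 1
  row 14 [01110]: (((1 OR NOT 1) AND (1 OR 0)) AND ((1 IMPLIES 1) XOR (1 AND 0))) -> 1
  row 15 [01111]: (((1 OR NOT 1) AND (1 OR 0)) AND ((1 IMPLIES 1) XOR (1 AND 1))) -> 0
  row 16 [10000]: (((0 OR NOT 0) AND (0 OR 1)) AND ((0 IMPLIES 0) XOR (0 AND 0))) -> 1
  row 17 [10001]: (((0 OR NOT 0) AND (0 OR 1)) AND ((0 IMPLIES 0) XOR (0 AND 1))) -> 1
  row 18 [10010]: (((0 OR NOT 1) AND (0 OR 1)) AND ((0 IMPLIES 0) XOR (1 AND 0))) -> 0
  row 19 [10011]: (((0 OR NOT 1) AND (0 OR 1)) AND ((0 IMPLIES 0) XOR (1 AND 1))) -> 0
  row 20 [10100]: (((1 OR NOT 0) AND (0 OR 1)) AND ((1 IMPLIES 1) XOR (0 AND 0))) -> 1
  row 21 [10101]: (((1 OR NOT 0) AND (0 OR 1)) AND ((1 IMPLIES 1) XOR (0 AND 1))) -> 1
  row 22 [10110]: (((1 OR NOT 1) AND (0 OR 1)) AND ((1 IMPLIES 1) XOR (1 AND 0))) -> 1
  row 23 [10111]: (((1 OR NOT 1) AND (0 OR 1)) AND ((1 IMPLIES 1) XOR (1 AND 1))) -> 0
  row 24 [11000]: (((0 OR NOT 0) AND (1 OR 1)) AND ((0 IMPLIES 0) XOR (0 AND 0))) -> 1
  row 25 [11001]: (((0 OR NOT 0) AND (1 OR 1)) AND ((0 IMPLIES 0) XOR (0 AND 1))) -> 1
  row 26 [11010]: (((0 OR NOT 1) AND (1 OR 1)) AND ((0 IMPLIES 0) XOR (1 AND 0))) -> 0
  row 27 [11011]: (((0 OR NOT 1) AND (1 OR 1)) AND ((0 IMPLIES 0) XOR (1 AND 1))) -> 0
  row 28 [11100]: (((1 OR NOT 0) AND (1 OR 1)) AND ((1 IMPLIES 1) XOR (0 AND 0))) -> 1
  row 29 [11101]: (((1 OR NOT 0) AND (1 OR 1)) AND ((1 IMPLIES 1) XOR (0 AND 1))) -> 1
  row 30 [11110]: (((1 OR NOT 1) AND (1 OR 1)) AND ((1 IMPLIES 1) XOR (1 AND 0))) -> 1
  row 31 [11111]: (((1 OR NOT 1) AND (1 OR 1)) AND ((1 IMPLIES 1) XOR (1 AND 1))) -> 0
Full result column, 4 rows per line (a,b,c fixed per line; d,e runs 00..11 left to right):
  rows 0-3 [a,b,c=000]: 0000  = hex 0
  rows 4-7 [a,b,c=001]: 0000  = hex 0
  rows 8-11 [a,b,c=010]: 1100  = hex C
  rows 12-15 [a,b,c=011]: 1110  = hex E
  rows 16-19 [a,b,c=100]: 1100  = hex C
  rows 20-23 [a,b,c=101]: 1110  = hex E
  rows 24-27 [a,b,c=110]: 1100  = hex C
  rows 28-31 [a,b,c=111]: 1110  = hex E
Output column (row 0 .. row 31) = 00000000110011101100111011001110
Output column grouped in 4s = 0000 0000 1100 1110 1100 1110 1100 1110 = 0x00CECECE
Convert to decimal digit by digit (value = value*16 + digit):
  0 -> 0
  0*16 + 0 = 0
  0*16 + 12 (C) = 12
  12*16 + 14 (E) = 206
  206*16 + 12 (C) = 3308
  3308*16 + 14 (E) = 52942
  52942*16 + 12 (C) = 847084
  847084*16 + 14 (E) = 13553358
Decimal = 13553358

13553358


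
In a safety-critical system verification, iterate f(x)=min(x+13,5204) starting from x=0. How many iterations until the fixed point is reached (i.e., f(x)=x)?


Step 1: x=0, cap=5204, increment=13
Step 2: x grows by 13 each step until capped at 5204; fixed point is x=5204
Step 3: iterations = ceil(5204/13) = 401

401


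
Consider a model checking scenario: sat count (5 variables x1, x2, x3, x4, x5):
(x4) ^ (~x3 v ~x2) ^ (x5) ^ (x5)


CNF with 4 clauses over 5 vars (32 assignments).
An assignment satisfies CNF iff every clause has >=1 true literal.
Check each row (bits = x1,x2,x3,x4,x5; clause T/F shown):
  row 0 [00000]: clauses=FTFF -> 0
  row 1 [00001]: clauses=FTTT -> 0
  row 2 [00010]: clauses=TTFF -> 0
  row 3 [00011]: clauses=TTTT -> 1
  row 4 [00100]: clauses=FTFF -> 0
  row 5 [00101]: clauses=FTTT -> 0
  row 6 [00110]: clauses=TTFF -> 0
  row 7 [00111]: clauses=TTTT -> 1
  row 8 [01000]: clauses=FTFF -> 0
  row 9 [01001]: clauses=FTTT -> 0
  row 10 [01010]: clauses=TTFF -> 0
  row 11 [01011]: clauses=TTTT -> 1
  row 12 [01100]: clauses=FFFF -> 0
  row 13 [01101]: clauses=FFTT -> 0
  row 14 [01110]: clauses=TFFF -> 0
  row 15 [01111]: clauses=TFTT -> 0
  row 16 [10000]: clauses=FTFF -> 0
  row 17 [10001]: clauses=FTTT -> 0
  row 18 [10010]: clauses=TTFF -> 0
  row 19 [10011]: clauses=TTTT -> 1
  row 20 [10100]: clauses=FTFF -> 0
  row 21 [10101]: clauses=FTTT -> 0
  row 22 [10110]: clauses=TTFF -> 0
  row 23 [10111]: clauses=TTTT -> 1
  row 24 [11000]: clauses=FTFF -> 0
  row 25 [11001]: clauses=FTTT -> 0
  row 26 [11010]: clauses=TTFF -> 0
  row 27 [11011]: clauses=TTTT -> 1
  row 28 [11100]: clauses=FFFF -> 0
  row 29 [11101]: clauses=FFTT -> 0
  row 30 [11110]: clauses=TFFF -> 0
  row 31 [11111]: clauses=TFTT -> 0
Full result column, 8 rows per line (x1,x2 fixed per line; x3,x4,x5 runs 000..111 left to right):
  rows 0-7 [x1,x2=00]: 00010001  (ones: 2)
  rows 8-15 [x1,x2=01]: 00010000  (ones: 1)
  rows 16-23 [x1,x2=10]: 00010001  (ones: 2)
  rows 24-31 [x1,x2=11]: 00010000  (ones: 1)
Satisfying assignments = 2+1+2+1 = 6

6


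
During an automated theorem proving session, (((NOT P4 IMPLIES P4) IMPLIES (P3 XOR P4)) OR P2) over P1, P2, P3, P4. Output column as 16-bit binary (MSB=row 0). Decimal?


Formula: (((NOT P4 IMPLIES P4) IMPLIES (P3 XOR P4)) OR P2) over P1, P2, P3, P4 (16 rows)
Evaluate each row (bits = P1,P2,P3,P4, MSB first):
  row 0 [0000]: (((NOT 0 IMPLIES 0) IMPLIES (0 XOR 0)) OR 0) -> 1
  row 1 [0001]: (((NOT 1 IMPLIES 1) IMPLIES (0 XOR 1)) OR 0) -> 1
  row 2 [0010]: (((NOT 0 IMPLIES 0) IMPLIES (1 XOR 0)) OR 0) -> 1
  row 3 [0011]: (((NOT 1 IMPLIES 1) IMPLIES (1 XOR 1)) OR 0) -> 0
  row 4 [0100]: (((NOT 0 IMPLIES 0) IMPLIES (0 XOR 0)) OR 1) -> 1
  row 5 [0101]: (((NOT 1 IMPLIES 1) IMPLIES (0 XOR 1)) OR 1) -> 1
  row 6 [0110]: (((NOT 0 IMPLIES 0) IMPLIES (1 XOR 0)) OR 1) -> 1
  row 7 [0111]: (((NOT 1 IMPLIES 1) IMPLIES (1 XOR 1)) OR 1) -> 1
  row 8 [1000]: (((NOT 0 IMPLIES 0) IMPLIES (0 XOR 0)) OR 0) -> 1
  row 9 [1001]: (((NOT 1 IMPLIES 1) IMPLIES (0 XOR 1)) OR 0) -> 1
  row 10 [1010]: (((NOT 0 IMPLIES 0) IMPLIES (1 XOR 0)) OR 0) -> 1
  row 11 [1011]: (((NOT 1 IMPLIES 1) IMPLIES (1 XOR 1)) OR 0) -> 0
  row 12 [1100]: (((NOT 0 IMPLIES 0) IMPLIES (0 XOR 0)) OR 1) -> 1
  row 13 [1101]: (((NOT 1 IMPLIES 1) IMPLIES (0 XOR 1)) OR 1) -> 1
  row 14 [1110]: (((NOT 0 IMPLIES 0) IMPLIES (1 XOR 0)) OR 1) -> 1
  row 15 [1111]: (((NOT 1 IMPLIES 1) IMPLIES (1 XOR 1)) OR 1) -> 1
Full result column, 4 rows per line (P1,P2 fixed per line; P3,P4 runs 00..11 left to right):
  rows 0-3 [P1,P2=00]: 1110  = hex E
  rows 4-7 [P1,P2=01]: 1111  = hex F
  rows 8-11 [P1,P2=10]: 1110  = hex E
  rows 12-15 [P1,P2=11]: 1111  = hex F
Output column (row 0 .. row 15) = 1110111111101111
Output column grouped in 4s = 1110 1111 1110 1111 = 0xEFEF
Convert to decimal digit by digit (value = value*16 + digit):
  E -> 14
  14*16 + 15 (F) = 239
  239*16 + 14 (E) = 3838
  3838*16 + 15 (F) = 61423
Decimal = 61423

61423


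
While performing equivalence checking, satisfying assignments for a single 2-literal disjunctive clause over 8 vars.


Step 1: Total=2^8=256
Step 2: Unsat when all 2 false: 2^6=64
Step 3: Sat=256-64=192

192


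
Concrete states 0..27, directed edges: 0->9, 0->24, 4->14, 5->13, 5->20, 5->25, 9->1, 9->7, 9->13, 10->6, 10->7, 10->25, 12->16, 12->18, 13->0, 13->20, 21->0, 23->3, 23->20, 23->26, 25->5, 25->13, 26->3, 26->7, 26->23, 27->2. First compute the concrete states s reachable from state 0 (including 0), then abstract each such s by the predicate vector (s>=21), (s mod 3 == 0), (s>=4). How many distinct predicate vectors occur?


BFS from 0:
Concrete reachable: {0, 1, 7, 9, 13, 20, 24}
Abstract via predicates (s>=21), (s mod 3 == 0), (s>=4):
  (0,0,0) <- {1}
  (0,0,1) <- {7, 13, 20}
  (0,1,0) <- {0}
  (0,1,1) <- {9}
  (1,1,1) <- {24}
Distinct abstract states = 5

5


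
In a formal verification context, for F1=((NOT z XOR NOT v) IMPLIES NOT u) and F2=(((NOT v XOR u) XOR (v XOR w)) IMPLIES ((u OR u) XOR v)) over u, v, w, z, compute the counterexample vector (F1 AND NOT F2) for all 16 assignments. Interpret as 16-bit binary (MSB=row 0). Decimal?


F1 = ((NOT z XOR NOT v) IMPLIES NOT u)
F2 = (((NOT v XOR u) XOR (v XOR w)) IMPLIES ((u OR u) XOR v))
Counterexample to F1=>F2 is where F1=1 and F2=0.
Evaluate each row (bits = u,v,w,z, MSB first):
  row 0 [0000]: F1=1 F2=0 -> F1&~F2 -> 1
  row 1 [0001]: F1=1 F2=0 -> F1&~F2 -> 1
  row 2 [0010]: F1=1 F2=1 -> F1&~F2 -> 0
  row 3 [0011]: F1=1 F2=1 -> F1&~F2 -> 0
  row 4 [0100]: F1=1 F2=1 -> F1&~F2 -> 0
  row 5 [0101]: F1=1 F2=1 -> F1&~F2 -> 0
  row 6 [0110]: F1=1 F2=1 -> F1&~F2 -> 0
  row 7 [0111]: F1=1 F2=1 -> F1&~F2 -> 0
  row 8 [1000]: F1=1 F2=1 -> F1&~F2 -> 0
  row 9 [1001]: F1=0 F2=1 -> F1&~F2 -> 0
  row 10 [1010]: F1=1 F2=1 -> F1&~F2 -> 0
  row 11 [1011]: F1=0 F2=1 -> F1&~F2 -> 0
  row 12 [1100]: F1=0 F2=1 -> F1&~F2 -> 0
  row 13 [1101]: F1=1 F2=1 -> F1&~F2 -> 0
  row 14 [1110]: F1=0 F2=0 -> F1&~F2 -> 0
  row 15 [1111]: F1=1 F2=0 -> F1&~F2 -> 1
Full result column, 4 rows per line (u,v fixed per line; w,z runs 00..11 left to right):
  rows 0-3 [u,v=00]: 1100  = hex C
  rows 4-7 [u,v=01]: 0000  = hex 0
  rows 8-11 [u,v=10]: 0000  = hex 0
  rows 12-15 [u,v=11]: 0001  = hex 1
Counterexample vector (row 0 .. row 15) = 1100000000000001
Output column grouped in 4s = 1100 0000 0000 0001 = 0xC001
Convert to decimal digit by digit (value = value*16 + digit):
  C -> 12
  12*16 + 0 = 192
  192*16 + 0 = 3072
  3072*16 + 1 = 49153
Decimal = 49153

49153


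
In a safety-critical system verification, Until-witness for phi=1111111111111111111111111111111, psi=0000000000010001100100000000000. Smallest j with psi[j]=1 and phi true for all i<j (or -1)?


(phi U psi) at 0: need smallest j with psi[j]=1 and phi[i]=1 for all i in [0,j).
Scan from step 0:
  step 0: phi=1, psi=0 -> continue
  step 1: phi=1, psi=0 -> continue
  step 2: phi=1, psi=0 -> continue
  step 3: phi=1, psi=0 -> continue
  step 11: psi=1 and phi held for [0,11) -> witness found
Witness step = 11

11


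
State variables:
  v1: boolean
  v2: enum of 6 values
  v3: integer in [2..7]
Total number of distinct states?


State space = product of domain sizes of all variables.
Domain sizes:
  v1 (boolean): 2
  v2 (enum of 6 values): 6
  v3 (integer in [2..7]): 6
Product = 2 * 6 * 6 = 72

72


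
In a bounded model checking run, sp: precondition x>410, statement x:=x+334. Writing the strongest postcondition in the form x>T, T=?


Formula: sp(P, x:=E) = exists old_x. (x = E[old_x/x]) AND P[old_x/x] (old_x is the value of x before the assignment; eliminate old_x by solving x = E[old_x/x] for old_x)
Step 1: Precondition P: x>410, i.e. old_x > 410
Step 2: Assignment gives x = old_x + 334, so old_x = x - 334
Step 3: Substitute into P: x - 334 > 410
Step 4: Simplify: x > 410+334 = 744

744


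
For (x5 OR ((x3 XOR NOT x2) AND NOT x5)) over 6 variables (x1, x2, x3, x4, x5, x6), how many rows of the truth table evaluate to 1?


Formula: (x5 OR ((x3 XOR NOT x2) AND NOT x5)) over 6 vars (64 rows)
Evaluate each row (x1, x2, x3, x4, x5, x6 as bits, MSB first):
  row 0 [000000]: (0 OR ((0 XOR NOT 0) AND NOT 0)) -> 1
  row 1 [000001]: (0 OR ((0 XOR NOT 0) AND NOT 0)) -> 1
  row 2 [000010]: (1 OR ((0 XOR NOT 0) AND NOT 1)) -> 1
  row 3 [000011]: (1 OR ((0 XOR NOT 0) AND NOT 1)) -> 1
  row 4 [000100]: (0 OR ((0 XOR NOT 0) AND NOT 0)) -> 1
  (every remaining row is evaluated the same way; all 64 results are listed next)
Full result column, 8 rows per line (x1,x2,x3 fixed per line; x4,x5,x6 runs 000..111 left to right):
  rows 0-7 [x1,x2,x3=000]: 11111111  (ones: 8)
  rows 8-15 [x1,x2,x3=001]: 00110011  (ones: 4)
  rows 16-23 [x1,x2,x3=010]: 00110011  (ones: 4)
  rows 24-31 [x1,x2,x3=011]: 11111111  (ones: 8)
  rows 32-39 [x1,x2,x3=100]: 11111111  (ones: 8)
  rows 40-47 [x1,x2,x3=101]: 00110011  (ones: 4)
  rows 48-55 [x1,x2,x3=110]: 00110011  (ones: 4)
  rows 56-63 [x1,x2,x3=111]: 11111111  (ones: 8)
Count of 1-rows = 8+4+4+8+8+4+4+8 = 48

48


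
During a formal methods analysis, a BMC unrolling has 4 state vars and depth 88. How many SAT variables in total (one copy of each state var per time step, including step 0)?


BMC unrolls to depth k, creating one copy of each state var for steps 0..k.
Step count = 88 + 1 = 89 (steps 0 through 88)
Vars per step = 4
Total = 4 * 89 = 356

356


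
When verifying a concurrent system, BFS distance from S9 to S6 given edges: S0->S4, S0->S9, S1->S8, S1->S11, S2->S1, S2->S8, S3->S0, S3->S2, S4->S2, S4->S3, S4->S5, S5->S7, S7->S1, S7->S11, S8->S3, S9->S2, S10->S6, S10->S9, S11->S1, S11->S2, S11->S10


BFS layer-by-layer from S9:
  dist 0: {S9}
  dist 1: {S2}
  dist 2: {S1, S8}
  dist 3: {S3, S11}
  dist 4: {S0, S10}
  dist 5: {S4, S6}
  -> S6 reached at distance 5
Shortest path length = 5

5


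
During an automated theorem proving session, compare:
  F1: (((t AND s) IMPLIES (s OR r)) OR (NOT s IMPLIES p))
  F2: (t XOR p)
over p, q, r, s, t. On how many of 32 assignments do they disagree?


F1 = (((t AND s) IMPLIES (s OR r)) OR (NOT s IMPLIES p))
F2 = (t XOR p)
Evaluate both on each of 32 rows (bits = p,q,r,s,t):
  row 0 [00000]: F1=1 F2=0 (differ) -> 1
  row 1 [00001]: F1=1 F2=1 -> 0
  row 2 [00010]: F1=1 F2=0 (differ) -> 1
  row 3 [00011]: F1=1 F2=1 -> 0
  row 4 [00100]: F1=1 F2=0 (differ) -> 1
  row 5 [00101]: F1=1 F2=1 -> 0
  row 6 [00110]: F1=1 F2=0 (differ) -> 1
  row 7 [00111]: F1=1 F2=1 -> 0
  row 8 [01000]: F1=1 F2=0 (differ) -> 1
  row 9 [01001]: F1=1 F2=1 -> 0
  row 10 [01010]: F1=1 F2=0 (differ) -> 1
  row 11 [01011]: F1=1 F2=1 -> 0
  row 12 [01100]: F1=1 F2=0 (differ) -> 1
  row 13 [01101]: F1=1 F2=1 -> 0
  row 14 [01110]: F1=1 F2=0 (differ) -> 1
  row 15 [01111]: F1=1 F2=1 -> 0
  row 16 [10000]: F1=1 F2=1 -> 0
  row 17 [10001]: F1=1 F2=0 (differ) -> 1
  row 18 [10010]: F1=1 F2=1 -> 0
  row 19 [10011]: F1=1 F2=0 (differ) -> 1
  row 20 [10100]: F1=1 F2=1 -> 0
  row 21 [10101]: F1=1 F2=0 (differ) -> 1
  row 22 [10110]: F1=1 F2=1 -> 0
  row 23 [10111]: F1=1 F2=0 (differ) -> 1
  row 24 [11000]: F1=1 F2=1 -> 0
  row 25 [11001]: F1=1 F2=0 (differ) -> 1
  row 26 [11010]: F1=1 F2=1 -> 0
  row 27 [11011]: F1=1 F2=0 (differ) -> 1
  row 28 [11100]: F1=1 F2=1 -> 0
  row 29 [11101]: F1=1 F2=0 (differ) -> 1
  row 30 [11110]: F1=1 F2=1 -> 0
  row 31 [11111]: F1=1 F2=0 (differ) -> 1
Full result column, 8 rows per line (p,q fixed per line; r,s,t runs 000..111 left to right):
  rows 0-7 [p,q=00]: 10101010  (ones: 4)
  rows 8-15 [p,q=01]: 10101010  (ones: 4)
  rows 16-23 [p,q=10]: 01010101  (ones: 4)
  rows 24-31 [p,q=11]: 01010101  (ones: 4)
Disagreements = 4+4+4+4 = 16

16


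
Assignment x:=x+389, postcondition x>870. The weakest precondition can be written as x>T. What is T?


Formula: wp(x:=E, P) = P[E/x] (substitute E for x in postcondition)
Step 1: Postcondition: x>870
Step 2: Substitute x+389 for x: x+389>870
Step 3: Solve for x: x > 870-389 = 481

481


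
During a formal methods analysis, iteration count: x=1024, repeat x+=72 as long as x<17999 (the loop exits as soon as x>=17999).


Step 1: x goes from 1024 toward 17999 by 72; the body runs while x<17999, so iterations = ceil((bound-start)/step)
Step 2: Distance=16975
Step 3: ceil(16975/72)=236

236


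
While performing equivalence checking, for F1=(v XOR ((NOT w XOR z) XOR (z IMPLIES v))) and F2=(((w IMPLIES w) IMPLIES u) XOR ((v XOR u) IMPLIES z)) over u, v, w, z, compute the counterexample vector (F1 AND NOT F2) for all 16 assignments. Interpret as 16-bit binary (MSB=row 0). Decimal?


F1 = (v XOR ((NOT w XOR z) XOR (z IMPLIES v)))
F2 = (((w IMPLIES w) IMPLIES u) XOR ((v XOR u) IMPLIES z))
Counterexample to F1=>F2 is where F1=1 and F2=0.
Evaluate each row (bits = u,v,w,z, MSB first):
  row 0 [0000]: F1=0 F2=1 -> F1&~F2 -> 0
  row 1 [0001]: F1=0 F2=1 -> F1&~F2 -> 0
  row 2 [0010]: F1=1 F2=1 -> F1&~F2 -> 0
  row 3 [0011]: F1=1 F2=1 -> F1&~F2 -> 0
  row 4 [0100]: F1=1 F2=0 -> F1&~F2 -> 1
  row 5 [0101]: F1=0 F2=1 -> F1&~F2 -> 0
  row 6 [0110]: F1=0 F2=0 -> F1&~F2 -> 0
  row 7 [0111]: F1=1 F2=1 -> F1&~F2 -> 0
  row 8 [1000]: F1=0 F2=1 -> F1&~F2 -> 0
  row 9 [1001]: F1=0 F2=0 -> F1&~F2 -> 0
  row 10 [1010]: F1=1 F2=1 -> F1&~F2 -> 0
  row 11 [1011]: F1=1 F2=0 -> F1&~F2 -> 1
  row 12 [1100]: F1=1 F2=0 -> F1&~F2 -> 1
  row 13 [1101]: F1=0 F2=0 -> F1&~F2 -> 0
  row 14 [1110]: F1=0 F2=0 -> F1&~F2 -> 0
  row 15 [1111]: F1=1 F2=0 -> F1&~F2 -> 1
Full result column, 4 rows per line (u,v fixed per line; w,z runs 00..11 left to right):
  rows 0-3 [u,v=00]: 0000  = hex 0
  rows 4-7 [u,v=01]: 1000  = hex 8
  rows 8-11 [u,v=10]: 0001  = hex 1
  rows 12-15 [u,v=11]: 1001  = hex 9
Counterexample vector (row 0 .. row 15) = 0000100000011001
Output column grouped in 4s = 0000 1000 0001 1001 = 0x0819
Convert to decimal digit by digit (value = value*16 + digit):
  0 -> 0
  0*16 + 8 = 8
  8*16 + 1 = 129
  129*16 + 9 = 2073
Decimal = 2073

2073


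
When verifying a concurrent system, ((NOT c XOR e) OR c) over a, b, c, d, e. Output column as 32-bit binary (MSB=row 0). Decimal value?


Formula: ((NOT c XOR e) OR c) over a, b, c, d, e (32 rows)
Evaluate each row (bits = a,b,c,d,e, MSB first):
  row 0 [00000]: ((NOT 0 XOR 0) OR 0) -> 1
  row 1 [00001]: ((NOT 0 XOR 1) OR 0) -> 0
  row 2 [00010]: ((NOT 0 XOR 0) OR 0) -> 1
  row 3 [00011]: ((NOT 0 XOR 1) OR 0) -> 0
  row 4 [00100]: ((NOT 1 XOR 0) OR 1) -> 1
  row 5 [00101]: ((NOT 1 XOR 1) OR 1) -> 1
  row 6 [00110]: ((NOT 1 XOR 0) OR 1) -> 1
  row 7 [00111]: ((NOT 1 XOR 1) OR 1) -> 1
  row 8 [01000]: ((NOT 0 XOR 0) OR 0) -> 1
  row 9 [01001]: ((NOT 0 XOR 1) OR 0) -> 0
  row 10 [01010]: ((NOT 0 XOR 0) OR 0) -> 1
  row 11 [01011]: ((NOT 0 XOR 1) OR 0) -> 0
  row 12 [01100]: ((NOT 1 XOR 0) OR 1) -> 1
  row 13 [01101]: ((NOT 1 XOR 1) OR 1) -> 1
  row 14 [01110]: ((NOT 1 XOR 0) OR 1) -> 1
  row 15 [01111]: ((NOT 1 XOR 1) OR 1) -> 1
  row 16 [10000]: ((NOT 0 XOR 0) OR 0) -> 1
  row 17 [10001]: ((NOT 0 XOR 1) OR 0) -> 0
  row 18 [10010]: ((NOT 0 XOR 0) OR 0) -> 1
  row 19 [10011]: ((NOT 0 XOR 1) OR 0) -> 0
  row 20 [10100]: ((NOT 1 XOR 0) OR 1) -> 1
  row 21 [10101]: ((NOT 1 XOR 1) OR 1) -> 1
  row 22 [10110]: ((NOT 1 XOR 0) OR 1) -> 1
  row 23 [10111]: ((NOT 1 XOR 1) OR 1) -> 1
  row 24 [11000]: ((NOT 0 XOR 0) OR 0) -> 1
  row 25 [11001]: ((NOT 0 XOR 1) OR 0) -> 0
  row 26 [11010]: ((NOT 0 XOR 0) OR 0) -> 1
  row 27 [11011]: ((NOT 0 XOR 1) OR 0) -> 0
  row 28 [11100]: ((NOT 1 XOR 0) OR 1) -> 1
  row 29 [11101]: ((NOT 1 XOR 1) OR 1) -> 1
  row 30 [11110]: ((NOT 1 XOR 0) OR 1) -> 1
  row 31 [11111]: ((NOT 1 XOR 1) OR 1) -> 1
Full result column, 4 rows per line (a,b,c fixed per line; d,e runs 00..11 left to right):
  rows 0-3 [a,b,c=000]: 1010  = hex A
  rows 4-7 [a,b,c=001]: 1111  = hex F
  rows 8-11 [a,b,c=010]: 1010  = hex A
  rows 12-15 [a,b,c=011]: 1111  = hex F
  rows 16-19 [a,b,c=100]: 1010  = hex A
  rows 20-23 [a,b,c=101]: 1111  = hex F
  rows 24-27 [a,b,c=110]: 1010  = hex A
  rows 28-31 [a,b,c=111]: 1111  = hex F
Output column (row 0 .. row 31) = 10101111101011111010111110101111
Output column grouped in 4s = 1010 1111 1010 1111 1010 1111 1010 1111 = 0xAFAFAFAF
Convert to decimal digit by digit (value = value*16 + digit):
  A -> 10
  10*16 + 15 (F) = 175
  175*16 + 10 (A) = 2810
  2810*16 + 15 (F) = 44975
  44975*16 + 10 (A) = 719610
  719610*16 + 15 (F) = 11513775
  11513775*16 + 10 (A) = 184220410
  184220410*16 + 15 (F) = 2947526575
Decimal = 2947526575

2947526575


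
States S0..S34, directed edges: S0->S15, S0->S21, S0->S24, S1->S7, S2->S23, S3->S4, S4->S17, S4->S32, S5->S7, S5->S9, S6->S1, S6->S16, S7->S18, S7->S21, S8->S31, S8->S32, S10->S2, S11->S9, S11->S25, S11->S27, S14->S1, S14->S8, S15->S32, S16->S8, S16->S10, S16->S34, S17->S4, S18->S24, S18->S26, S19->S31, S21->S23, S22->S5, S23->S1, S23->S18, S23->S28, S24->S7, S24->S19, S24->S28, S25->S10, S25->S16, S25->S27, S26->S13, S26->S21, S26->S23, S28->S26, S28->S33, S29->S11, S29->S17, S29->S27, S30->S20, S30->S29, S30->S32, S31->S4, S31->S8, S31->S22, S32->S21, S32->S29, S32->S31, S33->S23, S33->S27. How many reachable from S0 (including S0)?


BFS from S0:
  layer 0: {S0}
  layer 1: {S15, S21, S24}
  layer 2: {S7, S19, S23, S28, S32}
  layer 3: {S1, S18, S26, S29, S31, S33}
  layer 4: {S4, S8, S11, S13, S17, S22, S27}
  layer 5: {S5, S9, S25}
  layer 6: {S10, S16}
  layer 7: {S2, S34}
Reachable set: {S0, S1, S2, S4, S5, S7, S8, S9, S10, S11, S13, S15, S16, S17, S18, S19, S21, S22, S23, S24, S25, S26, S27, S28, S29, S31, S32, S33, S34}
Count = 29

29


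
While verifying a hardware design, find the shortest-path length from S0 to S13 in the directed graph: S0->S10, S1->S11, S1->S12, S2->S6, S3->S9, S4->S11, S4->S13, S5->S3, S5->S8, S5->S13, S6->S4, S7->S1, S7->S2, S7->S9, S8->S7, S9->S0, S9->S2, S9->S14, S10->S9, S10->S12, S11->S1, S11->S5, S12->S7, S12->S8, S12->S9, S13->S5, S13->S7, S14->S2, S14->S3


BFS layer-by-layer from S0:
  dist 0: {S0}
  dist 1: {S10}
  dist 2: {S9, S12}
  dist 3: {S2, S7, S8, S14}
  dist 4: {S1, S3, S6}
  dist 5: {S4, S11}
  dist 6: {S5, S13}
  -> S13 reached at distance 6
Shortest path length = 6

6


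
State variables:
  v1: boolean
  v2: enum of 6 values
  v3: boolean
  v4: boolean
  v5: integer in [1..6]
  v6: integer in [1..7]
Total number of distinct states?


State space = product of domain sizes of all variables.
Domain sizes:
  v1 (boolean): 2
  v2 (enum of 6 values): 6
  v3 (boolean): 2
  v4 (boolean): 2
  v5 (integer in [1..6]): 6
  v6 (integer in [1..7]): 7
Product = 2 * 6 * 2 * 2 * 6 * 7 = 2016

2016


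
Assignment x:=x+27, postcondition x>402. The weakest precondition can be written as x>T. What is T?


Formula: wp(x:=E, P) = P[E/x] (substitute E for x in postcondition)
Step 1: Postcondition: x>402
Step 2: Substitute x+27 for x: x+27>402
Step 3: Solve for x: x > 402-27 = 375

375


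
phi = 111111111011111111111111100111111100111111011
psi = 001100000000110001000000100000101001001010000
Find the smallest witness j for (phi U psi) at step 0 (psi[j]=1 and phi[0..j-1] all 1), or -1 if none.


(phi U psi) at 0: need smallest j with psi[j]=1 and phi[i]=1 for all i in [0,j).
Scan from step 0:
  step 0: phi=1, psi=0 -> continue
  step 1: phi=1, psi=0 -> continue
  step 2: psi=1 and phi held for [0,2) -> witness found
Witness step = 2

2


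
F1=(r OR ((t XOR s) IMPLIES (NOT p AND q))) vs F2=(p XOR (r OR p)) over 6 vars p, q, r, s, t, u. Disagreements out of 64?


F1 = (r OR ((t XOR s) IMPLIES (NOT p AND q)))
F2 = (p XOR (r OR p))
Evaluate both on each of 64 rows (bits = p,q,r,s,t,u):
  row 0 [000000]: F1=1 F2=0 (differ) -> 1
  row 1 [000001]: F1=1 F2=0 (differ) -> 1
  row 2 [000010]: F1=0 F2=0 -> 0
  row 3 [000011]: F1=0 F2=0 -> 0
  row 4 [000100]: F1=0 F2=0 -> 0
  (every remaining row is evaluated the same way; all 64 results are listed next)
Full result column, 8 rows per line (p,q,r fixed per line; s,t,u runs 000..111 left to right):
  rows 0-7 [p,q,r=000]: 11000011  (ones: 4)
  rows 8-15 [p,q,r=001]: 00000000  (ones: 0)
  rows 16-23 [p,q,r=010]: 11111111  (ones: 8)
  rows 24-31 [p,q,r=011]: 00000000  (ones: 0)
  rows 32-39 [p,q,r=100]: 11000011  (ones: 4)
  rows 40-47 [p,q,r=101]: 11111111  (ones: 8)
  rows 48-55 [p,q,r=110]: 11000011  (ones: 4)
  rows 56-63 [p,q,r=111]: 11111111  (ones: 8)
Disagreements = 4+0+8+0+4+8+4+8 = 36

36


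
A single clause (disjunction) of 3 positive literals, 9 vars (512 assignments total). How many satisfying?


Step 1: Total=2^9=512
Step 2: Unsat when all 3 false: 2^6=64
Step 3: Sat=512-64=448

448


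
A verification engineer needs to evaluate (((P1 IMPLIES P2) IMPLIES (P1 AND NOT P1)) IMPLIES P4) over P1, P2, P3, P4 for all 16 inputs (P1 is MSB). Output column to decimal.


Formula: (((P1 IMPLIES P2) IMPLIES (P1 AND NOT P1)) IMPLIES P4) over P1, P2, P3, P4 (16 rows)
Evaluate each row (bits = P1,P2,P3,P4, MSB first):
  row 0 [0000]: (((0 IMPLIES 0) IMPLIES (0 AND NOT 0)) IMPLIES 0) -> 1
  row 1 [0001]: (((0 IMPLIES 0) IMPLIES (0 AND NOT 0)) IMPLIES 1) -> 1
  row 2 [0010]: (((0 IMPLIES 0) IMPLIES (0 AND NOT 0)) IMPLIES 0) -> 1
  row 3 [0011]: (((0 IMPLIES 0) IMPLIES (0 AND NOT 0)) IMPLIES 1) -> 1
  row 4 [0100]: (((0 IMPLIES 1) IMPLIES (0 AND NOT 0)) IMPLIES 0) -> 1
  row 5 [0101]: (((0 IMPLIES 1) IMPLIES (0 AND NOT 0)) IMPLIES 1) -> 1
  row 6 [0110]: (((0 IMPLIES 1) IMPLIES (0 AND NOT 0)) IMPLIES 0) -> 1
  row 7 [0111]: (((0 IMPLIES 1) IMPLIES (0 AND NOT 0)) IMPLIES 1) -> 1
  row 8 [1000]: (((1 IMPLIES 0) IMPLIES (1 AND NOT 1)) IMPLIES 0) -> 0
  row 9 [1001]: (((1 IMPLIES 0) IMPLIES (1 AND NOT 1)) IMPLIES 1) -> 1
  row 10 [1010]: (((1 IMPLIES 0) IMPLIES (1 AND NOT 1)) IMPLIES 0) -> 0
  row 11 [1011]: (((1 IMPLIES 0) IMPLIES (1 AND NOT 1)) IMPLIES 1) -> 1
  row 12 [1100]: (((1 IMPLIES 1) IMPLIES (1 AND NOT 1)) IMPLIES 0) -> 1
  row 13 [1101]: (((1 IMPLIES 1) IMPLIES (1 AND NOT 1)) IMPLIES 1) -> 1
  row 14 [1110]: (((1 IMPLIES 1) IMPLIES (1 AND NOT 1)) IMPLIES 0) -> 1
  row 15 [1111]: (((1 IMPLIES 1) IMPLIES (1 AND NOT 1)) IMPLIES 1) -> 1
Full result column, 4 rows per line (P1,P2 fixed per line; P3,P4 runs 00..11 left to right):
  rows 0-3 [P1,P2=00]: 1111  = hex F
  rows 4-7 [P1,P2=01]: 1111  = hex F
  rows 8-11 [P1,P2=10]: 0101  = hex 5
  rows 12-15 [P1,P2=11]: 1111  = hex F
Output column (row 0 .. row 15) = 1111111101011111
Output column grouped in 4s = 1111 1111 0101 1111 = 0xFF5F
Convert to decimal digit by digit (value = value*16 + digit):
  F -> 15
  15*16 + 15 (F) = 255
  255*16 + 5 = 4085
  4085*16 + 15 (F) = 65375
Decimal = 65375

65375


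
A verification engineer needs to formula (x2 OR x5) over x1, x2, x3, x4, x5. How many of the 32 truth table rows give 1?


Formula: (x2 OR x5) over 5 vars (32 rows)
Evaluate each row (x1, x2, x3, x4, x5 as bits, MSB first):
  row 0 [00000]: (0 OR 0) -> 0
  row 1 [00001]: (0 OR 1) -> 1
  row 2 [00010]: (0 OR 0) -> 0
  row 3 [00011]: (0 OR 1) -> 1
  row 4 [00100]: (0 OR 0) -> 0
  row 5 [00101]: (0 OR 1) -> 1
  row 6 [00110]: (0 OR 0) -> 0
  row 7 [00111]: (0 OR 1) -> 1
  row 8 [01000]: (1 OR 0) -> 1
  row 9 [01001]: (1 OR 1) -> 1
  row 10 [01010]: (1 OR 0) -> 1
  row 11 [01011]: (1 OR 1) -> 1
  row 12 [01100]: (1 OR 0) -> 1
  row 13 [01101]: (1 OR 1) -> 1
  row 14 [01110]: (1 OR 0) -> 1
  row 15 [01111]: (1 OR 1) -> 1
  row 16 [10000]: (0 OR 0) -> 0
  row 17 [10001]: (0 OR 1) -> 1
  row 18 [10010]: (0 OR 0) -> 0
  row 19 [10011]: (0 OR 1) -> 1
  row 20 [10100]: (0 OR 0) -> 0
  row 21 [10101]: (0 OR 1) -> 1
  row 22 [10110]: (0 OR 0) -> 0
  row 23 [10111]: (0 OR 1) -> 1
  row 24 [11000]: (1 OR 0) -> 1
  row 25 [11001]: (1 OR 1) -> 1
  row 26 [11010]: (1 OR 0) -> 1
  row 27 [11011]: (1 OR 1) -> 1
  row 28 [11100]: (1 OR 0) -> 1
  row 29 [11101]: (1 OR 1) -> 1
  row 30 [11110]: (1 OR 0) -> 1
  row 31 [11111]: (1 OR 1) -> 1
Full result column, 8 rows per line (x1,x2 fixed per line; x3,x4,x5 runs 000..111 left to right):
  rows 0-7 [x1,x2=00]: 01010101  (ones: 4)
  rows 8-15 [x1,x2=01]: 11111111  (ones: 8)
  rows 16-23 [x1,x2=10]: 01010101  (ones: 4)
  rows 24-31 [x1,x2=11]: 11111111  (ones: 8)
Count of 1-rows = 4+8+4+8 = 24

24


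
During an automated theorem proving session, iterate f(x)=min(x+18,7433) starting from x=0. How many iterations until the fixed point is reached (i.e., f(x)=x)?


Step 1: x=0, cap=7433, increment=18
Step 2: x grows by 18 each step until capped at 7433; fixed point is x=7433
Step 3: iterations = ceil(7433/18) = 413

413


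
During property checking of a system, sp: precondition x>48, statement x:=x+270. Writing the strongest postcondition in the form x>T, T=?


Formula: sp(P, x:=E) = exists old_x. (x = E[old_x/x]) AND P[old_x/x] (old_x is the value of x before the assignment; eliminate old_x by solving x = E[old_x/x] for old_x)
Step 1: Precondition P: x>48, i.e. old_x > 48
Step 2: Assignment gives x = old_x + 270, so old_x = x - 270
Step 3: Substitute into P: x - 270 > 48
Step 4: Simplify: x > 48+270 = 318

318


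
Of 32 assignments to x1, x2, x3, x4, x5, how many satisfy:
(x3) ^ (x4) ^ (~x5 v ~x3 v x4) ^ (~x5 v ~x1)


CNF with 4 clauses over 5 vars (32 assignments).
An assignment satisfies CNF iff every clause has >=1 true literal.
Check each row (bits = x1,x2,x3,x4,x5; clause T/F shown):
  row 0 [00000]: clauses=FFTT -> 0
  row 1 [00001]: clauses=FFTT -> 0
  row 2 [00010]: clauses=FTTT -> 0
  row 3 [00011]: clauses=FTTT -> 0
  row 4 [00100]: clauses=TFTT -> 0
  row 5 [00101]: clauses=TFFT -> 0
  row 6 [00110]: clauses=TTTT -> 1
  row 7 [00111]: clauses=TTTT -> 1
  row 8 [01000]: clauses=FFTT -> 0
  row 9 [01001]: clauses=FFTT -> 0
  row 10 [01010]: clauses=FTTT -> 0
  row 11 [01011]: clauses=FTTT -> 0
  row 12 [01100]: clauses=TFTT -> 0
  row 13 [01101]: clauses=TFFT -> 0
  row 14 [01110]: clauses=TTTT -> 1
  row 15 [01111]: clauses=TTTT -> 1
  row 16 [10000]: clauses=FFTT -> 0
  row 17 [10001]: clauses=FFTF -> 0
  row 18 [10010]: clauses=FTTT -> 0
  row 19 [10011]: clauses=FTTF -> 0
  row 20 [10100]: clauses=TFTT -> 0
  row 21 [10101]: clauses=TFFF -> 0
  row 22 [10110]: clauses=TTTT -> 1
  row 23 [10111]: clauses=TTTF -> 0
  row 24 [11000]: clauses=FFTT -> 0
  row 25 [11001]: clauses=FFTF -> 0
  row 26 [11010]: clauses=FTTT -> 0
  row 27 [11011]: clauses=FTTF -> 0
  row 28 [11100]: clauses=TFTT -> 0
  row 29 [11101]: clauses=TFFF -> 0
  row 30 [11110]: clauses=TTTT -> 1
  row 31 [11111]: clauses=TTTF -> 0
Full result column, 8 rows per line (x1,x2 fixed per line; x3,x4,x5 runs 000..111 left to right):
  rows 0-7 [x1,x2=00]: 00000011  (ones: 2)
  rows 8-15 [x1,x2=01]: 00000011  (ones: 2)
  rows 16-23 [x1,x2=10]: 00000010  (ones: 1)
  rows 24-31 [x1,x2=11]: 00000010  (ones: 1)
Satisfying assignments = 2+2+1+1 = 6

6


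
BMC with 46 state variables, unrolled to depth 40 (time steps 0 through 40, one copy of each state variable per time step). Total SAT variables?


BMC unrolls to depth k, creating one copy of each state var for steps 0..k.
Step count = 40 + 1 = 41 (steps 0 through 40)
Vars per step = 46
Total = 46 * 41 = 1886

1886


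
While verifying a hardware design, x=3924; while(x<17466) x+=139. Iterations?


Step 1: x goes from 3924 toward 17466 by 139; the body runs while x<17466, so iterations = ceil((bound-start)/step)
Step 2: Distance=13542
Step 3: ceil(13542/139)=98

98


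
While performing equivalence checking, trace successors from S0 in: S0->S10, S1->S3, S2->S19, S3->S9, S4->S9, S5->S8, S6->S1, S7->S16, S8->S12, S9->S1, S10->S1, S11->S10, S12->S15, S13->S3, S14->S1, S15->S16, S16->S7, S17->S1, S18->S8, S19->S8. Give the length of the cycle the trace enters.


Trace from S0 until a state repeats:
  S0 -> S10 -> S1 -> S3 -> S9 -> S1
S1 first seen at step 2, revisited at step 5.
Cycle length = 5 - 2 = 3

3


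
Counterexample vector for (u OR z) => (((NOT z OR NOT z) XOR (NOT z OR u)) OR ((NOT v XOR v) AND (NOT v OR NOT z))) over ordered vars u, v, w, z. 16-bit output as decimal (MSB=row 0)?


F1 = (u OR z)
F2 = (((NOT z OR NOT z) XOR (NOT z OR u)) OR ((NOT v XOR v) AND (NOT v OR NOT z)))
Counterexample to F1=>F2 is where F1=1 and F2=0.
Evaluate each row (bits = u,v,w,z, MSB first):
  row 0 [0000]: F1=0 F2=1 -> F1&~F2 -> 0
  row 1 [0001]: F1=1 F2=1 -> F1&~F2 -> 0
  row 2 [0010]: F1=0 F2=1 -> F1&~F2 -> 0
  row 3 [0011]: F1=1 F2=1 -> F1&~F2 -> 0
  row 4 [0100]: F1=0 F2=1 -> F1&~F2 -> 0
  row 5 [0101]: F1=1 F2=0 -> F1&~F2 -> 1
  row 6 [0110]: F1=0 F2=1 -> F1&~F2 -> 0
  row 7 [0111]: F1=1 F2=0 -> F1&~F2 -> 1
  row 8 [1000]: F1=1 F2=1 -> F1&~F2 -> 0
  row 9 [1001]: F1=1 F2=1 -> F1&~F2 -> 0
  row 10 [1010]: F1=1 F2=1 -> F1&~F2 -> 0
  row 11 [1011]: F1=1 F2=1 -> F1&~F2 -> 0
  row 12 [1100]: F1=1 F2=1 -> F1&~F2 -> 0
  row 13 [1101]: F1=1 F2=1 -> F1&~F2 -> 0
  row 14 [1110]: F1=1 F2=1 -> F1&~F2 -> 0
  row 15 [1111]: F1=1 F2=1 -> F1&~F2 -> 0
Full result column, 4 rows per line (u,v fixed per line; w,z runs 00..11 left to right):
  rows 0-3 [u,v=00]: 0000  = hex 0
  rows 4-7 [u,v=01]: 0101  = hex 5
  rows 8-11 [u,v=10]: 0000  = hex 0
  rows 12-15 [u,v=11]: 0000  = hex 0
Counterexample vector (row 0 .. row 15) = 0000010100000000
Output column grouped in 4s = 0000 0101 0000 0000 = 0x0500
Convert to decimal digit by digit (value = value*16 + digit):
  0 -> 0
  0*16 + 5 = 5
  5*16 + 0 = 80
  80*16 + 0 = 1280
Decimal = 1280

1280
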